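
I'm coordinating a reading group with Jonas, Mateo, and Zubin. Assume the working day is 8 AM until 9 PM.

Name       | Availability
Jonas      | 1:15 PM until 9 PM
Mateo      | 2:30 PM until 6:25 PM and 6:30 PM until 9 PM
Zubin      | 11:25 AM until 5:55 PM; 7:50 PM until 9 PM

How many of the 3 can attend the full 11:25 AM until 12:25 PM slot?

1

Zubin can make the full 11:25-12:25 slot — that's 1.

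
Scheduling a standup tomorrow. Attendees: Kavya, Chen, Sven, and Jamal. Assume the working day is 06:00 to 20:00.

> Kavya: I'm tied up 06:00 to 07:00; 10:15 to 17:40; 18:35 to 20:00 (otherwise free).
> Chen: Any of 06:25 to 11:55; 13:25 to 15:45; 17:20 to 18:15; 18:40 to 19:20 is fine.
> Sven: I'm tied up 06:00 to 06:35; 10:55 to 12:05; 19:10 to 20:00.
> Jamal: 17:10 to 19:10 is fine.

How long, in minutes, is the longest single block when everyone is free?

35

Kavya free: 07:00-10:15, 17:40-18:35 (invert busy blocks within the working day).
Chen free: 06:25-11:55, 13:25-15:45, 17:20-18:15, 18:40-19:20.
Sven free: 06:35-10:55, 12:05-19:10 (invert busy blocks within the working day).
Jamal free: 17:10-19:10.
Kavya ∩ Chen: 07:00-10:15, 17:40-18:15.
Kavya ∩ Chen ∩ Sven: 07:00-10:15, 17:40-18:15.
Kavya ∩ Chen ∩ Sven ∩ Jamal: 17:40-18:15.
So the common availability across everyone is 17:40-18:15.
The longest is 17:40-18:15 at 35 minutes.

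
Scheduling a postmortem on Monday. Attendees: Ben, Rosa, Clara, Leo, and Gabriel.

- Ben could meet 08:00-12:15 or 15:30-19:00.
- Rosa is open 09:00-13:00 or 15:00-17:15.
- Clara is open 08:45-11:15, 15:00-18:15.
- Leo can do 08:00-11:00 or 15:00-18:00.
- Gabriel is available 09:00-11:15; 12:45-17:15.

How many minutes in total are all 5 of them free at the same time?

225

Ben ∩ Rosa: 09:00-12:15, 15:30-17:15.
Ben ∩ Rosa ∩ Clara: 09:00-11:15, 15:30-17:15.
Ben ∩ Rosa ∩ Clara ∩ Leo: 09:00-11:00, 15:30-17:15.
Ben ∩ Rosa ∩ Clara ∩ Leo ∩ Gabriel: 09:00-11:00, 15:30-17:15.
Those are the intersection windows.
Summing the common windows: 120 + 105 = 225 minutes.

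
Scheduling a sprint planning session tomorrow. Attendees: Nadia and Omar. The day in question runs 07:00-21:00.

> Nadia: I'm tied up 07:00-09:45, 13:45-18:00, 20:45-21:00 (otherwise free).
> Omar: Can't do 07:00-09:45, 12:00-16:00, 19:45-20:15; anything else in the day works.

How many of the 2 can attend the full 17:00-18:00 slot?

1

Nadia free: 09:45-13:45, 18:00-20:45 (invert busy blocks within the working day).
Omar free: 09:45-12:00, 16:00-19:45, 20:15-21:00 (invert busy blocks within the working day).
Omar can make the full 17:00-18:00 slot — that's 1.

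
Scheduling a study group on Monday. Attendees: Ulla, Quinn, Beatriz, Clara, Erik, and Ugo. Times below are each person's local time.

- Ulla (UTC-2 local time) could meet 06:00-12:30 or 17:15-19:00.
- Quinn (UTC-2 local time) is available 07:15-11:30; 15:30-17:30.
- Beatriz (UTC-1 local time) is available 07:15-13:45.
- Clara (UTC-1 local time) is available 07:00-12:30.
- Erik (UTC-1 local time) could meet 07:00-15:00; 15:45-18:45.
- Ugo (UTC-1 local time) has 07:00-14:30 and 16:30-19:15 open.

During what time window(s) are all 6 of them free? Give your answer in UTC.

09:15-13:30

Ulla in UTC: 08:00-14:30, 19:15-21:00 (add 2h to convert from UTC-2).
Quinn in UTC: 09:15-13:30, 17:30-19:30 (add 2h to convert from UTC-2).
Beatriz in UTC: 08:15-14:45 (add 1h to convert from UTC-1).
Clara in UTC: 08:00-13:30 (add 1h to convert from UTC-1).
Erik in UTC: 08:00-16:00, 16:45-19:45 (add 1h to convert from UTC-1).
Ugo in UTC: 08:00-15:30, 17:30-20:15 (add 1h to convert from UTC-1).
Ulla ∩ Quinn: 09:15-13:30, 19:15-19:30.
Ulla ∩ Quinn ∩ Beatriz: 09:15-13:30.
Ulla ∩ Quinn ∩ Beatriz ∩ Clara: 09:15-13:30.
Ulla ∩ Quinn ∩ Beatriz ∩ Clara ∩ Erik: 09:15-13:30.
Ulla ∩ Quinn ∩ Beatriz ∩ Clara ∩ Erik ∩ Ugo: 09:15-13:30.
Those are the intersection windows.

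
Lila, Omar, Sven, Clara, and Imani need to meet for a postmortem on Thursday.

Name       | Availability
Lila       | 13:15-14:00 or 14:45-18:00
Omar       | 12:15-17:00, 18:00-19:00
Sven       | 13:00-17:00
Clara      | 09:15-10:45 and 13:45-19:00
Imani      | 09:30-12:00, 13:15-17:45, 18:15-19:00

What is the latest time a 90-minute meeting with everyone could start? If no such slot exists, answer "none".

Lila ∩ Omar: 13:15-14:00, 14:45-17:00.
Lila ∩ Omar ∩ Sven: 13:15-14:00, 14:45-17:00.
Lila ∩ Omar ∩ Sven ∩ Clara: 13:45-14:00, 14:45-17:00.
Lila ∩ Omar ∩ Sven ∩ Clara ∩ Imani: 13:45-14:00, 14:45-17:00.
So the common availability across everyone is 13:45-14:00, 14:45-17:00.
The last common window of at least 90 minutes is 14:45-17:00; a 90-minute meeting can start as late as 15:30 and still end by 17:00.

15:30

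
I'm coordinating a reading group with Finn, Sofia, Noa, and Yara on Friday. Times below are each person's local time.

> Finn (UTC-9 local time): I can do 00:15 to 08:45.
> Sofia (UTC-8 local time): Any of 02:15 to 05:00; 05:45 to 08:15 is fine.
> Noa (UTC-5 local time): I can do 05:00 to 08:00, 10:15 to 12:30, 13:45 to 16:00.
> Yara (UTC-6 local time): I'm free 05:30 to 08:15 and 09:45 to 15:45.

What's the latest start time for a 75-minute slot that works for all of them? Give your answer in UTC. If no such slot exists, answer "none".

11:45

Finn in UTC: 09:15-17:45 (add 9h to convert from UTC-9).
Sofia in UTC: 10:15-13:00, 13:45-16:15 (add 8h to convert from UTC-8).
Noa in UTC: 10:00-13:00, 15:15-17:30, 18:45-21:00 (add 5h to convert from UTC-5).
Yara in UTC: 11:30-14:15, 15:45-21:45 (add 6h to convert from UTC-6).
Finn ∩ Sofia: 10:15-13:00, 13:45-16:15.
Finn ∩ Sofia ∩ Noa: 10:15-13:00, 15:15-16:15.
Finn ∩ Sofia ∩ Noa ∩ Yara: 11:30-13:00, 15:45-16:15.
The last common window of at least 75 minutes is 11:30-13:00; a 75-minute meeting can start as late as 11:45 and still end by 13:00.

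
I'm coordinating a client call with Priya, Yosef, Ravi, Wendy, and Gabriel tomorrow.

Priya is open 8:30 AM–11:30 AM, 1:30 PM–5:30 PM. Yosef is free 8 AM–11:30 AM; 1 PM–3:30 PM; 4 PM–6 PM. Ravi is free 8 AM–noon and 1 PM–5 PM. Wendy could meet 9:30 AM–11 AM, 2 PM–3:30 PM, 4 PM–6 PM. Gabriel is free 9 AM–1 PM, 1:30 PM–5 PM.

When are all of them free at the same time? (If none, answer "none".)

09:30-11:00, 14:00-15:30, 16:00-17:00

Priya ∩ Yosef: 08:30-11:30, 13:30-15:30, 16:00-17:30.
Priya ∩ Yosef ∩ Ravi: 08:30-11:30, 13:30-15:30, 16:00-17:00.
Priya ∩ Yosef ∩ Ravi ∩ Wendy: 09:30-11:00, 14:00-15:30, 16:00-17:00.
Priya ∩ Yosef ∩ Ravi ∩ Wendy ∩ Gabriel: 09:30-11:00, 14:00-15:30, 16:00-17:00.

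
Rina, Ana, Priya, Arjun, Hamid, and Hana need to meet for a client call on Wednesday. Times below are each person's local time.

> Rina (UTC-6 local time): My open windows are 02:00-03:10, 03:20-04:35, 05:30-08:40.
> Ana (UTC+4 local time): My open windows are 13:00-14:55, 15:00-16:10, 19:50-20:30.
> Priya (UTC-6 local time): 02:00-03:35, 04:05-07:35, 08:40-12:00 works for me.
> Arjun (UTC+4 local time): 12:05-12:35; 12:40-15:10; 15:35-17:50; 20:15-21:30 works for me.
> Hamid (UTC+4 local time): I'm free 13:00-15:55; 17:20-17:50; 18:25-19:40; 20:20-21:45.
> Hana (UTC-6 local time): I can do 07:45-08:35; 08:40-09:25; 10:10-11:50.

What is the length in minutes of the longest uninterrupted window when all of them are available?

0

Rina in UTC: 08:00-09:10, 09:20-10:35, 11:30-14:40 (add 6h to convert from UTC-6).
Ana in UTC: 09:00-10:55, 11:00-12:10, 15:50-16:30 (subtract 4h to convert from UTC+4).
Priya in UTC: 08:00-09:35, 10:05-13:35, 14:40-18:00 (add 6h to convert from UTC-6).
Arjun in UTC: 08:05-08:35, 08:40-11:10, 11:35-13:50, 16:15-17:30 (subtract 4h to convert from UTC+4).
Hamid in UTC: 09:00-11:55, 13:20-13:50, 14:25-15:40, 16:20-17:45 (subtract 4h to convert from UTC+4).
Hana in UTC: 13:45-14:35, 14:40-15:25, 16:10-17:50 (add 6h to convert from UTC-6).
Rina ∩ Ana: 09:00-09:10, 09:20-10:35, 11:30-12:10.
Rina ∩ Ana ∩ Priya: 09:00-09:10, 09:20-09:35, 10:05-10:35, 11:30-12:10.
Rina ∩ Ana ∩ Priya ∩ Arjun: 09:00-09:10, 09:20-09:35, 10:05-10:35, 11:35-12:10.
Rina ∩ Ana ∩ Priya ∩ Arjun ∩ Hamid: 09:00-09:10, 09:20-09:35, 10:05-10:35, 11:35-11:55.
Rina ∩ Ana ∩ Priya ∩ Arjun ∩ Hamid ∩ Hana: ∅.
There is no time when everyone is free.
No common window exists, so the longest block is 0 minutes.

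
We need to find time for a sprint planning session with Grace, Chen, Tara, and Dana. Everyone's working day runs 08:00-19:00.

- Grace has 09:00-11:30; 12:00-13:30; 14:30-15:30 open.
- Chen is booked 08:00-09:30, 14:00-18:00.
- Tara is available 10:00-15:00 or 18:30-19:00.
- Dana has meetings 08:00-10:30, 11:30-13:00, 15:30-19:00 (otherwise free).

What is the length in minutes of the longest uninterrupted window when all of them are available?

Grace free: 09:00-11:30, 12:00-13:30, 14:30-15:30.
Chen free: 09:30-14:00, 18:00-19:00 (invert busy blocks within the working day).
Tara free: 10:00-15:00, 18:30-19:00.
Dana free: 10:30-11:30, 13:00-15:30 (invert busy blocks within the working day).
Grace ∩ Chen: 09:30-11:30, 12:00-13:30.
Grace ∩ Chen ∩ Tara: 10:00-11:30, 12:00-13:30.
Grace ∩ Chen ∩ Tara ∩ Dana: 10:30-11:30, 13:00-13:30.
The longest is 10:30-11:30 at 60 minutes.

60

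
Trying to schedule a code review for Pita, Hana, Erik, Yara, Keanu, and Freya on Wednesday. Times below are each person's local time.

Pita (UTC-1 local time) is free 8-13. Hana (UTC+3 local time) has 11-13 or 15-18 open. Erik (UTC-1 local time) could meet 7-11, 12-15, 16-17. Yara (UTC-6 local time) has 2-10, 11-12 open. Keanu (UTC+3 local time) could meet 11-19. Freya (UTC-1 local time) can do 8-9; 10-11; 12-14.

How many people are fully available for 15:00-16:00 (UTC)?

Pita in UTC: 09:00-14:00 (add 1h to convert from UTC-1).
Hana in UTC: 08:00-10:00, 12:00-15:00 (subtract 3h to convert from UTC+3).
Erik in UTC: 08:00-12:00, 13:00-16:00, 17:00-18:00 (add 1h to convert from UTC-1).
Yara in UTC: 08:00-16:00, 17:00-18:00 (add 6h to convert from UTC-6).
Keanu in UTC: 08:00-16:00 (subtract 3h to convert from UTC+3).
Freya in UTC: 09:00-10:00, 11:00-12:00, 13:00-15:00 (add 1h to convert from UTC-1).
Erik, Yara, and Keanu can make the full 15:00-16:00 slot — that's 3.

3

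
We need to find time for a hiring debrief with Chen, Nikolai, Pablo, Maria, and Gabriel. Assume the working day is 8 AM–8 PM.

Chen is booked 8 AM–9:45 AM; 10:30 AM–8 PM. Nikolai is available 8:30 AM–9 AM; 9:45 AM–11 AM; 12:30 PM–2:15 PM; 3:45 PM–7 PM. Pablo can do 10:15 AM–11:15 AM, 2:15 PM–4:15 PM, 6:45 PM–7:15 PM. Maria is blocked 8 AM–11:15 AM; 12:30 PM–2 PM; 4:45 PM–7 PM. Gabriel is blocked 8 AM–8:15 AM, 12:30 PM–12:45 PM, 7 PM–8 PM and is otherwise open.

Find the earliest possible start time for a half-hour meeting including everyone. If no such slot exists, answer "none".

none

Chen free: 09:45-10:30 (invert busy blocks within the working day).
Nikolai free: 08:30-09:00, 09:45-11:00, 12:30-14:15, 15:45-19:00.
Pablo free: 10:15-11:15, 14:15-16:15, 18:45-19:15.
Maria free: 11:15-12:30, 14:00-16:45, 19:00-20:00 (invert busy blocks within the working day).
Gabriel free: 08:15-12:30, 12:45-19:00 (invert busy blocks within the working day).
Chen ∩ Nikolai: 09:45-10:30.
Chen ∩ Nikolai ∩ Pablo: 10:15-10:30.
Chen ∩ Nikolai ∩ Pablo ∩ Maria: ∅.
Chen ∩ Nikolai ∩ Pablo ∩ Maria ∩ Gabriel: ∅.
There is no time when everyone is free.
No common window is at least 30 minutes long.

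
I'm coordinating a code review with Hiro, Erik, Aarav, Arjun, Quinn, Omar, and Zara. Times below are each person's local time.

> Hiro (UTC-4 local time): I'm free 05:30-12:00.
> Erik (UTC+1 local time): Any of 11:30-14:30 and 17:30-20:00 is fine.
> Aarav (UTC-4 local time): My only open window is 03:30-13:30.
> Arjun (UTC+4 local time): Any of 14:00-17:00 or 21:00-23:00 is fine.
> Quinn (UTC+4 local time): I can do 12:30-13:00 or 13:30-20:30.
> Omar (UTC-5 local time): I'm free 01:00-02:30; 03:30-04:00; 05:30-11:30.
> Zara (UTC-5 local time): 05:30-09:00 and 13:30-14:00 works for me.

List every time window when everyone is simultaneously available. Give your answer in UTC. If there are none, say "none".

Hiro in UTC: 09:30-16:00 (add 4h to convert from UTC-4).
Erik in UTC: 10:30-13:30, 16:30-19:00 (subtract 1h to convert from UTC+1).
Aarav in UTC: 07:30-17:30 (add 4h to convert from UTC-4).
Arjun in UTC: 10:00-13:00, 17:00-19:00 (subtract 4h to convert from UTC+4).
Quinn in UTC: 08:30-09:00, 09:30-16:30 (subtract 4h to convert from UTC+4).
Omar in UTC: 06:00-07:30, 08:30-09:00, 10:30-16:30 (add 5h to convert from UTC-5).
Zara in UTC: 10:30-14:00, 18:30-19:00 (add 5h to convert from UTC-5).
Hiro ∩ Erik: 10:30-13:30.
Hiro ∩ Erik ∩ Aarav: 10:30-13:30.
Hiro ∩ Erik ∩ Aarav ∩ Arjun: 10:30-13:00.
Hiro ∩ Erik ∩ Aarav ∩ Arjun ∩ Quinn: 10:30-13:00.
Hiro ∩ Erik ∩ Aarav ∩ Arjun ∩ Quinn ∩ Omar: 10:30-13:00.
Hiro ∩ Erik ∩ Aarav ∩ Arjun ∩ Quinn ∩ Omar ∩ Zara: 10:30-13:00.

10:30-13:00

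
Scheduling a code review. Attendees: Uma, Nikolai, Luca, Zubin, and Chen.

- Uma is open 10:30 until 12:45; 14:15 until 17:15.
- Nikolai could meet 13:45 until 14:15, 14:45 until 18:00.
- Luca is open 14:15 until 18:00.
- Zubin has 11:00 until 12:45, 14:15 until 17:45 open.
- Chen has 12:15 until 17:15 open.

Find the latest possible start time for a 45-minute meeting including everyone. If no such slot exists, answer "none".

Uma ∩ Nikolai: 14:45-17:15.
Uma ∩ Nikolai ∩ Luca: 14:45-17:15.
Uma ∩ Nikolai ∩ Luca ∩ Zubin: 14:45-17:15.
Uma ∩ Nikolai ∩ Luca ∩ Zubin ∩ Chen: 14:45-17:15.
The last common window of at least 45 minutes is 14:45-17:15; a 45-minute meeting can start as late as 16:30 and still end by 17:15.

16:30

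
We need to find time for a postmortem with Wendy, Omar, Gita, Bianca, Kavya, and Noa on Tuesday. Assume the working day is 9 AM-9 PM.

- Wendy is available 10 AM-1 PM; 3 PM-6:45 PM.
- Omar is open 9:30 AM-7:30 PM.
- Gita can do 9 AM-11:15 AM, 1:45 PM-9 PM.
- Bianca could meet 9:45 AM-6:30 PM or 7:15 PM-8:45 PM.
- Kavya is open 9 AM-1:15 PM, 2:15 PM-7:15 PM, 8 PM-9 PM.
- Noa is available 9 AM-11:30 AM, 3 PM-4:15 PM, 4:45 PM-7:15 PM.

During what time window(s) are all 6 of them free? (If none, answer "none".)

10:00-11:15, 15:00-16:15, 16:45-18:30

Wendy ∩ Omar: 10:00-13:00, 15:00-18:45.
Wendy ∩ Omar ∩ Gita: 10:00-11:15, 15:00-18:45.
Wendy ∩ Omar ∩ Gita ∩ Bianca: 10:00-11:15, 15:00-18:30.
Wendy ∩ Omar ∩ Gita ∩ Bianca ∩ Kavya: 10:00-11:15, 15:00-18:30.
Wendy ∩ Omar ∩ Gita ∩ Bianca ∩ Kavya ∩ Noa: 10:00-11:15, 15:00-16:15, 16:45-18:30.
Those are the intersection windows.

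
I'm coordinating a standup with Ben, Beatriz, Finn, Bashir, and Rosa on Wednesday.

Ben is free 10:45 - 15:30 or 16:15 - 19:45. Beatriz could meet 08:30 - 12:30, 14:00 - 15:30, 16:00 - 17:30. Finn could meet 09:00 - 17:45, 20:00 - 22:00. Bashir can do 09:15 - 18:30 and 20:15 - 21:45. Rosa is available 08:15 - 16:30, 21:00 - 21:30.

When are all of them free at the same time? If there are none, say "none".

Ben ∩ Beatriz: 10:45-12:30, 14:00-15:30, 16:15-17:30.
Ben ∩ Beatriz ∩ Finn: 10:45-12:30, 14:00-15:30, 16:15-17:30.
Ben ∩ Beatriz ∩ Finn ∩ Bashir: 10:45-12:30, 14:00-15:30, 16:15-17:30.
Ben ∩ Beatriz ∩ Finn ∩ Bashir ∩ Rosa: 10:45-12:30, 14:00-15:30, 16:15-16:30.
So the common availability across everyone is 10:45-12:30, 14:00-15:30, 16:15-16:30.

10:45-12:30, 14:00-15:30, 16:15-16:30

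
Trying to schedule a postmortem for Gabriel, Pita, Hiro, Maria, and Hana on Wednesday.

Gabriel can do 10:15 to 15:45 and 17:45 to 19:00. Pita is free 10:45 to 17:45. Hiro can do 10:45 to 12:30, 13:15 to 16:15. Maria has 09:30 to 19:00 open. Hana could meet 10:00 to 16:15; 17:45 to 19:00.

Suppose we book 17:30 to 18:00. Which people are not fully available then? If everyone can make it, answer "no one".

Gabriel, Hana, Hiro, Pita

Gabriel: not fully free for 17:30-18:00. Pita: not fully free for 17:30-18:00. Hiro: not fully free for 17:30-18:00. Maria: free for 17:30-18:00. Hana: not fully free for 17:30-18:00.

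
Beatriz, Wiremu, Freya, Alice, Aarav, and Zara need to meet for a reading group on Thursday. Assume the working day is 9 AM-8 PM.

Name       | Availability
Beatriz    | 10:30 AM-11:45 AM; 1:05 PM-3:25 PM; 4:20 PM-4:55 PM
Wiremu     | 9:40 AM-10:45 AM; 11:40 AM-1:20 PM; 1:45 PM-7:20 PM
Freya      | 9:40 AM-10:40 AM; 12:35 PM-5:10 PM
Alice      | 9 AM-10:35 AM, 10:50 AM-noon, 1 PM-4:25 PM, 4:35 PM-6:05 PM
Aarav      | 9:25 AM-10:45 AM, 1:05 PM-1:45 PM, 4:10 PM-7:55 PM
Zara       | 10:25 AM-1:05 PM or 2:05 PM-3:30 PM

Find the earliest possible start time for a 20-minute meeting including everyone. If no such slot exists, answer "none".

none

Beatriz ∩ Wiremu: 10:30-10:45, 11:40-11:45, 13:05-13:20, 13:45-15:25, 16:20-16:55.
Beatriz ∩ Wiremu ∩ Freya: 10:30-10:40, 13:05-13:20, 13:45-15:25, 16:20-16:55.
Beatriz ∩ Wiremu ∩ Freya ∩ Alice: 10:30-10:35, 13:05-13:20, 13:45-15:25, 16:20-16:25, 16:35-16:55.
Beatriz ∩ Wiremu ∩ Freya ∩ Alice ∩ Aarav: 10:30-10:35, 13:05-13:20, 16:20-16:25, 16:35-16:55.
Beatriz ∩ Wiremu ∩ Freya ∩ Alice ∩ Aarav ∩ Zara: 10:30-10:35.
Those are the intersection windows.
No common window is at least 20 minutes long.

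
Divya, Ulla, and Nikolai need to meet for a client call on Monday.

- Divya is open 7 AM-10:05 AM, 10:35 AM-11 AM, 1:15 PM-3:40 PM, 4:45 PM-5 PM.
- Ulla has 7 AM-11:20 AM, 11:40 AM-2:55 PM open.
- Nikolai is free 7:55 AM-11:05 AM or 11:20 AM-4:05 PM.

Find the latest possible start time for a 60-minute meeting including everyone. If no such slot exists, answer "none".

Divya ∩ Ulla: 07:00-10:05, 10:35-11:00, 13:15-14:55.
Divya ∩ Ulla ∩ Nikolai: 07:55-10:05, 10:35-11:00, 13:15-14:55.
The last common window of at least 60 minutes is 13:15-14:55; a 60-minute meeting can start as late as 13:55 and still end by 14:55.

13:55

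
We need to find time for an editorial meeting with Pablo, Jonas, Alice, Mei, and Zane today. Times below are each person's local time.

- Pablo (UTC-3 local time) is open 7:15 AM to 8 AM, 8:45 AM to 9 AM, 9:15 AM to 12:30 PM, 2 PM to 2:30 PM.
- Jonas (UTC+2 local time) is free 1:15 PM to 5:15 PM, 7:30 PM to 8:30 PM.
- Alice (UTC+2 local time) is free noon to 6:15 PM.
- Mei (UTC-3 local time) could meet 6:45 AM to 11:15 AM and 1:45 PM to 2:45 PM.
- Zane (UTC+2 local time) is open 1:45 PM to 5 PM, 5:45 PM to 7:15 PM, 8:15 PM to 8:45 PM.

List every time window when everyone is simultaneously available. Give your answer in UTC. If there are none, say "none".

11:45-12:00, 12:15-14:15

Pablo in UTC: 10:15-11:00, 11:45-12:00, 12:15-15:30, 17:00-17:30 (add 3h to convert from UTC-3).
Jonas in UTC: 11:15-15:15, 17:30-18:30 (subtract 2h to convert from UTC+2).
Alice in UTC: 10:00-16:15 (subtract 2h to convert from UTC+2).
Mei in UTC: 09:45-14:15, 16:45-17:45 (add 3h to convert from UTC-3).
Zane in UTC: 11:45-15:00, 15:45-17:15, 18:15-18:45 (subtract 2h to convert from UTC+2).
Pablo ∩ Jonas: 11:45-12:00, 12:15-15:15.
Pablo ∩ Jonas ∩ Alice: 11:45-12:00, 12:15-15:15.
Pablo ∩ Jonas ∩ Alice ∩ Mei: 11:45-12:00, 12:15-14:15.
Pablo ∩ Jonas ∩ Alice ∩ Mei ∩ Zane: 11:45-12:00, 12:15-14:15.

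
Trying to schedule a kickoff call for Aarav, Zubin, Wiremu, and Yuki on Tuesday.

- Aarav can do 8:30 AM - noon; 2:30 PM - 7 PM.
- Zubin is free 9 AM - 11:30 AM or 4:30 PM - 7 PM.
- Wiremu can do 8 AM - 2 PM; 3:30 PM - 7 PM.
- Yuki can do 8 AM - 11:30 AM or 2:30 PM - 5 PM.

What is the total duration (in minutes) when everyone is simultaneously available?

180

Aarav ∩ Zubin: 09:00-11:30, 16:30-19:00.
Aarav ∩ Zubin ∩ Wiremu: 09:00-11:30, 16:30-19:00.
Aarav ∩ Zubin ∩ Wiremu ∩ Yuki: 09:00-11:30, 16:30-17:00.
So the common availability across everyone is 09:00-11:30, 16:30-17:00.
Summing the common windows: 150 + 30 = 180 minutes.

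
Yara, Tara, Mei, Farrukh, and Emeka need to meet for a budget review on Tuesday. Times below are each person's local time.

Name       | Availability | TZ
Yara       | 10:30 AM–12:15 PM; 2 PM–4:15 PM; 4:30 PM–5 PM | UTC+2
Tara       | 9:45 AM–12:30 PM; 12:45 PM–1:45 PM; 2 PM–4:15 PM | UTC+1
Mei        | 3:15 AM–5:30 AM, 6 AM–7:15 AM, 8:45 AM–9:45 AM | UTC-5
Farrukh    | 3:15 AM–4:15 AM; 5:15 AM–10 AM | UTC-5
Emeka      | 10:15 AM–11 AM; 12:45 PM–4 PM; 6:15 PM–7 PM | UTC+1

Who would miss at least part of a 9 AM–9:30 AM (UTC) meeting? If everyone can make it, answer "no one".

Emeka, Farrukh

Yara in UTC: 08:30-10:15, 12:00-14:15, 14:30-15:00 (subtract 2h to convert from UTC+2).
Tara in UTC: 08:45-11:30, 11:45-12:45, 13:00-15:15 (subtract 1h to convert from UTC+1).
Mei in UTC: 08:15-10:30, 11:00-12:15, 13:45-14:45 (add 5h to convert from UTC-5).
Farrukh in UTC: 08:15-09:15, 10:15-15:00 (add 5h to convert from UTC-5).
Emeka in UTC: 09:15-10:00, 11:45-15:00, 17:15-18:00 (subtract 1h to convert from UTC+1).
Yara: free for 09:00-09:30. Tara: free for 09:00-09:30. Mei: free for 09:00-09:30. Farrukh: not fully free for 09:00-09:30. Emeka: not fully free for 09:00-09:30.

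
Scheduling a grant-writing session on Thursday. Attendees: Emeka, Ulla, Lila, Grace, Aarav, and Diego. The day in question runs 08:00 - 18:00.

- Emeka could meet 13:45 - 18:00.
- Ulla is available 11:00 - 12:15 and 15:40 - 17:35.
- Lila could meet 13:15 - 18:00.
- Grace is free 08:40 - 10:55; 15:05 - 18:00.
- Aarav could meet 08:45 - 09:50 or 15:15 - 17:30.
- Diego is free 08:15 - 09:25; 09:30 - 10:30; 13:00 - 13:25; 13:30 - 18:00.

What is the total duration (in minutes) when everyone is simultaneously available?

110

Emeka ∩ Ulla: 15:40-17:35.
Emeka ∩ Ulla ∩ Lila: 15:40-17:35.
Emeka ∩ Ulla ∩ Lila ∩ Grace: 15:40-17:35.
Emeka ∩ Ulla ∩ Lila ∩ Grace ∩ Aarav: 15:40-17:30.
Emeka ∩ Ulla ∩ Lila ∩ Grace ∩ Aarav ∩ Diego: 15:40-17:30.
Those are the intersection windows.
That's a single block of 110 minutes.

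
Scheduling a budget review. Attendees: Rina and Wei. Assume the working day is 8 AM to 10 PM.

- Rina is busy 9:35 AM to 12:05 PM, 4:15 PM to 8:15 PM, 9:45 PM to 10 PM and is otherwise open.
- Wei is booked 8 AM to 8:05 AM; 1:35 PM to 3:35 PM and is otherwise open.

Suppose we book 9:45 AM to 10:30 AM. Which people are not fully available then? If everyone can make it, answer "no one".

Rina

Rina free: 08:00-09:35, 12:05-16:15, 20:15-21:45 (invert busy blocks within the working day).
Wei free: 08:05-13:35, 15:35-22:00 (invert busy blocks within the working day).
Rina: not fully free for 09:45-10:30. Wei: free for 09:45-10:30.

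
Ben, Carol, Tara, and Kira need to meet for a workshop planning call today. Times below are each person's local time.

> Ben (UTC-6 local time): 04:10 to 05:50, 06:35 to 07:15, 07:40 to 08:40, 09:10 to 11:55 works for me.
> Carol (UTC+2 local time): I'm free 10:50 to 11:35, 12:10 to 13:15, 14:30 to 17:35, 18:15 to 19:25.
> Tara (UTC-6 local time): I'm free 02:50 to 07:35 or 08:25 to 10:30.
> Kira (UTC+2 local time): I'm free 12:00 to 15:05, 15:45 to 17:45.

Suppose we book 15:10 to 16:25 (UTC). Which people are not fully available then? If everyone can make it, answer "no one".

Carol, Kira

Ben in UTC: 10:10-11:50, 12:35-13:15, 13:40-14:40, 15:10-17:55 (add 6h to convert from UTC-6).
Carol in UTC: 08:50-09:35, 10:10-11:15, 12:30-15:35, 16:15-17:25 (subtract 2h to convert from UTC+2).
Tara in UTC: 08:50-13:35, 14:25-16:30 (add 6h to convert from UTC-6).
Kira in UTC: 10:00-13:05, 13:45-15:45 (subtract 2h to convert from UTC+2).
Ben: free for 15:10-16:25. Carol: not fully free for 15:10-16:25. Tara: free for 15:10-16:25. Kira: not fully free for 15:10-16:25.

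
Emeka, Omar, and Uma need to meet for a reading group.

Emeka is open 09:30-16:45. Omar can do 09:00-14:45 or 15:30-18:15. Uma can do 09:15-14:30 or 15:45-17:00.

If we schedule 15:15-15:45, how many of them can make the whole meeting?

Emeka can make the full 15:15-15:45 slot — that's 1.

1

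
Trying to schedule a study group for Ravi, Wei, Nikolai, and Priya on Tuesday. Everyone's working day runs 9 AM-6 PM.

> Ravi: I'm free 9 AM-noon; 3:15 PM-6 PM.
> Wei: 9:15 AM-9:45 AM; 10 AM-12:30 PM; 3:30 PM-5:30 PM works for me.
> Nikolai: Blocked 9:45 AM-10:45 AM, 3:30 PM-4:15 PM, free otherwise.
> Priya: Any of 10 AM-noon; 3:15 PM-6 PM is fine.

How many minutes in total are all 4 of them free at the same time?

Ravi free: 09:00-12:00, 15:15-18:00.
Wei free: 09:15-09:45, 10:00-12:30, 15:30-17:30.
Nikolai free: 09:00-09:45, 10:45-15:30, 16:15-18:00 (invert busy blocks within the working day).
Priya free: 10:00-12:00, 15:15-18:00.
Ravi ∩ Wei: 09:15-09:45, 10:00-12:00, 15:30-17:30.
Ravi ∩ Wei ∩ Nikolai: 09:15-09:45, 10:45-12:00, 16:15-17:30.
Ravi ∩ Wei ∩ Nikolai ∩ Priya: 10:45-12:00, 16:15-17:30.
Those are the intersection windows.
Summing the common windows: 75 + 75 = 150 minutes.

150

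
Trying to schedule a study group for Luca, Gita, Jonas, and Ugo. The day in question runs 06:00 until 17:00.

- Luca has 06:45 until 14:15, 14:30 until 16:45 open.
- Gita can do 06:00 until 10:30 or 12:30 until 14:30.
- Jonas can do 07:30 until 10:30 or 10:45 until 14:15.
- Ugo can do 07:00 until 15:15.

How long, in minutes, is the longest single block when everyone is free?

Luca ∩ Gita: 06:45-10:30, 12:30-14:15.
Luca ∩ Gita ∩ Jonas: 07:30-10:30, 12:30-14:15.
Luca ∩ Gita ∩ Jonas ∩ Ugo: 07:30-10:30, 12:30-14:15.
The longest is 07:30-10:30 at 180 minutes.

180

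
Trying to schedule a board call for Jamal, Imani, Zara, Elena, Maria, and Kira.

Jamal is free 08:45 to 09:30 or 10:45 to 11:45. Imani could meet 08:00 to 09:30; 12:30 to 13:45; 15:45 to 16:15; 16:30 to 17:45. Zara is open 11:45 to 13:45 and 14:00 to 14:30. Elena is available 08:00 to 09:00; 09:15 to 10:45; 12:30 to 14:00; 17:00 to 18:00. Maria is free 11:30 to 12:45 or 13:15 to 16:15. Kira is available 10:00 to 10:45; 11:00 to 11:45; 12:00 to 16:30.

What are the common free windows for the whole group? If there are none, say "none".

none

Jamal ∩ Imani: 08:45-09:30.
Jamal ∩ Imani ∩ Zara: ∅.
Jamal ∩ Imani ∩ Zara ∩ Elena: ∅.
Jamal ∩ Imani ∩ Zara ∩ Elena ∩ Maria: ∅.
Jamal ∩ Imani ∩ Zara ∩ Elena ∩ Maria ∩ Kira: ∅.
There is no time when everyone is free.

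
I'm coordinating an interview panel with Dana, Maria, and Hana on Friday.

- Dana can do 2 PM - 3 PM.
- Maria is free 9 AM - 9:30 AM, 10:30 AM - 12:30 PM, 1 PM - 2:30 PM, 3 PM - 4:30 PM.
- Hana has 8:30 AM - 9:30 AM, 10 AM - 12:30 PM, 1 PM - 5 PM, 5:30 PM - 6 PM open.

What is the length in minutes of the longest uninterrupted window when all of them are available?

30

Dana ∩ Maria: 14:00-14:30.
Dana ∩ Maria ∩ Hana: 14:00-14:30.
The longest is 14:00-14:30 at 30 minutes.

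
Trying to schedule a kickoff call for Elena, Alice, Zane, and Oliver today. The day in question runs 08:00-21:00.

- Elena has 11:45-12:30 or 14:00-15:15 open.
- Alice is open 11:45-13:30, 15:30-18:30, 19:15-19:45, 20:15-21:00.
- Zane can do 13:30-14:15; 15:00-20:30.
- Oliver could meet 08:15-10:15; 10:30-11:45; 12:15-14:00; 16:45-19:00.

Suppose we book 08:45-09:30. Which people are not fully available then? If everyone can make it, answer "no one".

Alice, Elena, Zane

Elena: not fully free for 08:45-09:30. Alice: not fully free for 08:45-09:30. Zane: not fully free for 08:45-09:30. Oliver: free for 08:45-09:30.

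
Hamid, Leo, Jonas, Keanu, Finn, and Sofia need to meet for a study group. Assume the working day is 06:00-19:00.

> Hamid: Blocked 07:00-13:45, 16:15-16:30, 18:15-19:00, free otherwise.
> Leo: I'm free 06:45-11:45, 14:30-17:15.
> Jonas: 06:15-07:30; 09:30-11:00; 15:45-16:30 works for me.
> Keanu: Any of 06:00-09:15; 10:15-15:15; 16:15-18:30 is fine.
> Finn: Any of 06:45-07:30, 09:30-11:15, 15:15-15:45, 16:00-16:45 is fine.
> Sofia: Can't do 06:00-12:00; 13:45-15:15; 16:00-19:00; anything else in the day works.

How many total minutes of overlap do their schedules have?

0

Hamid free: 06:00-07:00, 13:45-16:15, 16:30-18:15 (invert busy blocks within the working day).
Leo free: 06:45-11:45, 14:30-17:15.
Jonas free: 06:15-07:30, 09:30-11:00, 15:45-16:30.
Keanu free: 06:00-09:15, 10:15-15:15, 16:15-18:30.
Finn free: 06:45-07:30, 09:30-11:15, 15:15-15:45, 16:00-16:45.
Sofia free: 12:00-13:45, 15:15-16:00 (invert busy blocks within the working day).
Hamid ∩ Leo: 06:45-07:00, 14:30-16:15, 16:30-17:15.
Hamid ∩ Leo ∩ Jonas: 06:45-07:00, 15:45-16:15.
Hamid ∩ Leo ∩ Jonas ∩ Keanu: 06:45-07:00.
Hamid ∩ Leo ∩ Jonas ∩ Keanu ∩ Finn: 06:45-07:00.
Hamid ∩ Leo ∩ Jonas ∩ Keanu ∩ Finn ∩ Sofia: ∅.
There is no time when everyone is free.
There is no common window, so the total is 0 minutes.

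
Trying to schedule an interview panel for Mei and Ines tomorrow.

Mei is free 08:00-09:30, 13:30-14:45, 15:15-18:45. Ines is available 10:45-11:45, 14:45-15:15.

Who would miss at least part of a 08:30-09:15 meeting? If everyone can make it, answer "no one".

Ines

Mei: free for 08:30-09:15. Ines: not fully free for 08:30-09:15.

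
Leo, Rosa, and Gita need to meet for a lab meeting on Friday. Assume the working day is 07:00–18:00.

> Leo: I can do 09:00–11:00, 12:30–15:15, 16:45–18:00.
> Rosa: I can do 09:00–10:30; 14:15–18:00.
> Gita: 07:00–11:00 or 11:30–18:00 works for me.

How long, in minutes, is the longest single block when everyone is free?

90

Leo ∩ Rosa: 09:00-10:30, 14:15-15:15, 16:45-18:00.
Leo ∩ Rosa ∩ Gita: 09:00-10:30, 14:15-15:15, 16:45-18:00.
So the common availability across everyone is 09:00-10:30, 14:15-15:15, 16:45-18:00.
The longest is 09:00-10:30 at 90 minutes.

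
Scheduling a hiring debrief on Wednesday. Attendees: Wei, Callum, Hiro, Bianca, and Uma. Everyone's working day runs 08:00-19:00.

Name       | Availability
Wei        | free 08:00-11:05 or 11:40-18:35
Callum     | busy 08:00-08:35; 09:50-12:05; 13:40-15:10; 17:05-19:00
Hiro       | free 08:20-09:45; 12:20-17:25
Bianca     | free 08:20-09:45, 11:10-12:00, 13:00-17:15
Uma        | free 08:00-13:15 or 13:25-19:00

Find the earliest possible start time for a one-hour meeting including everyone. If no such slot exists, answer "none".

08:35

Wei free: 08:00-11:05, 11:40-18:35.
Callum free: 08:35-09:50, 12:05-13:40, 15:10-17:05 (invert busy blocks within the working day).
Hiro free: 08:20-09:45, 12:20-17:25.
Bianca free: 08:20-09:45, 11:10-12:00, 13:00-17:15.
Uma free: 08:00-13:15, 13:25-19:00.
Wei ∩ Callum: 08:35-09:50, 12:05-13:40, 15:10-17:05.
Wei ∩ Callum ∩ Hiro: 08:35-09:45, 12:20-13:40, 15:10-17:05.
Wei ∩ Callum ∩ Hiro ∩ Bianca: 08:35-09:45, 13:00-13:40, 15:10-17:05.
Wei ∩ Callum ∩ Hiro ∩ Bianca ∩ Uma: 08:35-09:45, 13:00-13:15, 13:25-13:40, 15:10-17:05.
The first common window of at least 60 minutes is 08:35-09:45, so the earliest start is 08:35.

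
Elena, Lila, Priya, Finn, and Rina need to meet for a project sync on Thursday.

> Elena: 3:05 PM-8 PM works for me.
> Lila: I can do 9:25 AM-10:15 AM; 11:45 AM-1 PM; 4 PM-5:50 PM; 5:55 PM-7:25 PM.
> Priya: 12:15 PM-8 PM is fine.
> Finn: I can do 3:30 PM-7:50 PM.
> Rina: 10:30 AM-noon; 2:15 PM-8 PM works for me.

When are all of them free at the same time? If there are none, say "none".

16:00-17:50, 17:55-19:25

Elena ∩ Lila: 16:00-17:50, 17:55-19:25.
Elena ∩ Lila ∩ Priya: 16:00-17:50, 17:55-19:25.
Elena ∩ Lila ∩ Priya ∩ Finn: 16:00-17:50, 17:55-19:25.
Elena ∩ Lila ∩ Priya ∩ Finn ∩ Rina: 16:00-17:50, 17:55-19:25.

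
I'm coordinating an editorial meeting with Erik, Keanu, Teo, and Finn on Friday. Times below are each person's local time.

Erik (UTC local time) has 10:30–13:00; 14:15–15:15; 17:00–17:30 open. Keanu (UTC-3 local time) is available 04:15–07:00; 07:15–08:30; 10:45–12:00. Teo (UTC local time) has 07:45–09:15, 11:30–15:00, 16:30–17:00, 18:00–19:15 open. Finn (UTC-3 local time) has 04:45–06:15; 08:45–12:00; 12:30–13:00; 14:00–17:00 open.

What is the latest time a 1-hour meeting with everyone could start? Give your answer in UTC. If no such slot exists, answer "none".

none

Erik in UTC: 10:30-13:00, 14:15-15:15, 17:00-17:30.
Keanu in UTC: 07:15-10:00, 10:15-11:30, 13:45-15:00 (add 3h to convert from UTC-3).
Teo in UTC: 07:45-09:15, 11:30-15:00, 16:30-17:00, 18:00-19:15.
Finn in UTC: 07:45-09:15, 11:45-15:00, 15:30-16:00, 17:00-20:00 (add 3h to convert from UTC-3).
Erik ∩ Keanu: 10:30-11:30, 14:15-15:00.
Erik ∩ Keanu ∩ Teo: 14:15-15:00.
Erik ∩ Keanu ∩ Teo ∩ Finn: 14:15-15:00.
No common window is at least 60 minutes long.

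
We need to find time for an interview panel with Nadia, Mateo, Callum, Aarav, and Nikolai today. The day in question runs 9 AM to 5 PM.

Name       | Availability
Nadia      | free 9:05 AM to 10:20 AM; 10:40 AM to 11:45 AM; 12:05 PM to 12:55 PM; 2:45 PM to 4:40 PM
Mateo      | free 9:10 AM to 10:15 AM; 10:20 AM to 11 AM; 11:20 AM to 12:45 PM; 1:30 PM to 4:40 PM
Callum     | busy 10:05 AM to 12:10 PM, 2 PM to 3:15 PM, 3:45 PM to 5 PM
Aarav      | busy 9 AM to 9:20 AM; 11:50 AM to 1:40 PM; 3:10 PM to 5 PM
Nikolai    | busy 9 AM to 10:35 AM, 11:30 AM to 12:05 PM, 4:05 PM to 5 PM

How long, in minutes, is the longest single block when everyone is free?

Nadia free: 09:05-10:20, 10:40-11:45, 12:05-12:55, 14:45-16:40.
Mateo free: 09:10-10:15, 10:20-11:00, 11:20-12:45, 13:30-16:40.
Callum free: 09:00-10:05, 12:10-14:00, 15:15-15:45 (invert busy blocks within the working day).
Aarav free: 09:20-11:50, 13:40-15:10 (invert busy blocks within the working day).
Nikolai free: 10:35-11:30, 12:05-16:05 (invert busy blocks within the working day).
Nadia ∩ Mateo: 09:10-10:15, 10:40-11:00, 11:20-11:45, 12:05-12:45, 14:45-16:40.
Nadia ∩ Mateo ∩ Callum: 09:10-10:05, 12:10-12:45, 15:15-15:45.
Nadia ∩ Mateo ∩ Callum ∩ Aarav: 09:20-10:05.
Nadia ∩ Mateo ∩ Callum ∩ Aarav ∩ Nikolai: ∅.
There is no time when everyone is free.
No common window exists, so the longest block is 0 minutes.

0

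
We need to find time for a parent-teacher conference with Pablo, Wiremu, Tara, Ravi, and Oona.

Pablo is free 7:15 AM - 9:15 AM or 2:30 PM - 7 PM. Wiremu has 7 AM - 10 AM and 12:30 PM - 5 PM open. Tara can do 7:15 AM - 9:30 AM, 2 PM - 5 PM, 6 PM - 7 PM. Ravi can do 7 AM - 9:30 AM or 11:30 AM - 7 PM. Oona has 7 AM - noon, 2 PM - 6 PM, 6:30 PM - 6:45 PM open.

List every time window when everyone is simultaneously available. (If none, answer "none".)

07:15-09:15, 14:30-17:00

Pablo ∩ Wiremu: 07:15-09:15, 14:30-17:00.
Pablo ∩ Wiremu ∩ Tara: 07:15-09:15, 14:30-17:00.
Pablo ∩ Wiremu ∩ Tara ∩ Ravi: 07:15-09:15, 14:30-17:00.
Pablo ∩ Wiremu ∩ Tara ∩ Ravi ∩ Oona: 07:15-09:15, 14:30-17:00.
Those are the intersection windows.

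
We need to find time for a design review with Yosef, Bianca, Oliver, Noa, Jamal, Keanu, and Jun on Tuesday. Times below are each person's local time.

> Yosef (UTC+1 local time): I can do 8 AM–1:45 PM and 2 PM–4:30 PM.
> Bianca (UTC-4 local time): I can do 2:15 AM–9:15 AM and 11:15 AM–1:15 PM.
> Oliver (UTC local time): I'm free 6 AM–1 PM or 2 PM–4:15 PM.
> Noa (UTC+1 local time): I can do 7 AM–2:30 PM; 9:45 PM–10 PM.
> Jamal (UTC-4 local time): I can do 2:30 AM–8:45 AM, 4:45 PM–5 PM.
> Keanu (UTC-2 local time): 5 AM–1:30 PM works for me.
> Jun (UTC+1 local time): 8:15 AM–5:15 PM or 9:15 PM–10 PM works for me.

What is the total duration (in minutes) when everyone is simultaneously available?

330

Yosef in UTC: 07:00-12:45, 13:00-15:30 (subtract 1h to convert from UTC+1).
Bianca in UTC: 06:15-13:15, 15:15-17:15 (add 4h to convert from UTC-4).
Oliver in UTC: 06:00-13:00, 14:00-16:15.
Noa in UTC: 06:00-13:30, 20:45-21:00 (subtract 1h to convert from UTC+1).
Jamal in UTC: 06:30-12:45, 20:45-21:00 (add 4h to convert from UTC-4).
Keanu in UTC: 07:00-15:30 (add 2h to convert from UTC-2).
Jun in UTC: 07:15-16:15, 20:15-21:00 (subtract 1h to convert from UTC+1).
Yosef ∩ Bianca: 07:00-12:45, 13:00-13:15, 15:15-15:30.
Yosef ∩ Bianca ∩ Oliver: 07:00-12:45, 15:15-15:30.
Yosef ∩ Bianca ∩ Oliver ∩ Noa: 07:00-12:45.
Yosef ∩ Bianca ∩ Oliver ∩ Noa ∩ Jamal: 07:00-12:45.
Yosef ∩ Bianca ∩ Oliver ∩ Noa ∩ Jamal ∩ Keanu: 07:00-12:45.
Yosef ∩ Bianca ∩ Oliver ∩ Noa ∩ Jamal ∩ Keanu ∩ Jun: 07:15-12:45.
That's a single block of 330 minutes.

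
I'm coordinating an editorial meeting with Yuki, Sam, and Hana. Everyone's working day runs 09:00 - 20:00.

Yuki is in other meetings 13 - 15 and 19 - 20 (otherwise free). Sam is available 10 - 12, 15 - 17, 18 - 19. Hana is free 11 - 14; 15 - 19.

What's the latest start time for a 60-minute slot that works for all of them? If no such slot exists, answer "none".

18:00

Yuki free: 09:00-13:00, 15:00-19:00 (invert busy blocks within the working day).
Sam free: 10:00-12:00, 15:00-17:00, 18:00-19:00.
Hana free: 11:00-14:00, 15:00-19:00.
Yuki ∩ Sam: 10:00-12:00, 15:00-17:00, 18:00-19:00.
Yuki ∩ Sam ∩ Hana: 11:00-12:00, 15:00-17:00, 18:00-19:00.
Those are the intersection windows.
The last common window of at least 60 minutes is 18:00-19:00; a 60-minute meeting can start as late as 18:00 and still end by 19:00.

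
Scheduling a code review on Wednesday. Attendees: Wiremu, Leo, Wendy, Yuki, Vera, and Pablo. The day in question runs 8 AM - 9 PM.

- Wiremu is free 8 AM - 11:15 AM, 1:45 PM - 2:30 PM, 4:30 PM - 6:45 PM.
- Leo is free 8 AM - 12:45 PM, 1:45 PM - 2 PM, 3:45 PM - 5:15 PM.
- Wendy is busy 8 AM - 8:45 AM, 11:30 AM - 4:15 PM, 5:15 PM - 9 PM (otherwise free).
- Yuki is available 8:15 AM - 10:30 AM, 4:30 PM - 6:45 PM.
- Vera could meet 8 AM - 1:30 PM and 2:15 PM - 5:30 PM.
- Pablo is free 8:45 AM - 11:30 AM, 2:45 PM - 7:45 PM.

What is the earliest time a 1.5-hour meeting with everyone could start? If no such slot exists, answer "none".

08:45

Wiremu free: 08:00-11:15, 13:45-14:30, 16:30-18:45.
Leo free: 08:00-12:45, 13:45-14:00, 15:45-17:15.
Wendy free: 08:45-11:30, 16:15-17:15 (invert busy blocks within the working day).
Yuki free: 08:15-10:30, 16:30-18:45.
Vera free: 08:00-13:30, 14:15-17:30.
Pablo free: 08:45-11:30, 14:45-19:45.
Wiremu ∩ Leo: 08:00-11:15, 13:45-14:00, 16:30-17:15.
Wiremu ∩ Leo ∩ Wendy: 08:45-11:15, 16:30-17:15.
Wiremu ∩ Leo ∩ Wendy ∩ Yuki: 08:45-10:30, 16:30-17:15.
Wiremu ∩ Leo ∩ Wendy ∩ Yuki ∩ Vera: 08:45-10:30, 16:30-17:15.
Wiremu ∩ Leo ∩ Wendy ∩ Yuki ∩ Vera ∩ Pablo: 08:45-10:30, 16:30-17:15.
So the common availability across everyone is 08:45-10:30, 16:30-17:15.
The first common window of at least 90 minutes is 08:45-10:30, so the earliest start is 08:45.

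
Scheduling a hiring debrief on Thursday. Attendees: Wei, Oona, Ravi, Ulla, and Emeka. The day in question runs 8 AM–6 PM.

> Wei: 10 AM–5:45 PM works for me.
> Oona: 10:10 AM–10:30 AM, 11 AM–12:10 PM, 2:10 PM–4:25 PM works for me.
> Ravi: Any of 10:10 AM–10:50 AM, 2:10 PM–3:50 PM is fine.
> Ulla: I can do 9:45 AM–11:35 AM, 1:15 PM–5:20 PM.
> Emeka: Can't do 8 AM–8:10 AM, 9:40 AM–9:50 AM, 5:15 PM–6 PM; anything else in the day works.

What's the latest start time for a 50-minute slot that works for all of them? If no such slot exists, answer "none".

Wei free: 10:00-17:45.
Oona free: 10:10-10:30, 11:00-12:10, 14:10-16:25.
Ravi free: 10:10-10:50, 14:10-15:50.
Ulla free: 09:45-11:35, 13:15-17:20.
Emeka free: 08:10-09:40, 09:50-17:15 (invert busy blocks within the working day).
Wei ∩ Oona: 10:10-10:30, 11:00-12:10, 14:10-16:25.
Wei ∩ Oona ∩ Ravi: 10:10-10:30, 14:10-15:50.
Wei ∩ Oona ∩ Ravi ∩ Ulla: 10:10-10:30, 14:10-15:50.
Wei ∩ Oona ∩ Ravi ∩ Ulla ∩ Emeka: 10:10-10:30, 14:10-15:50.
The last common window of at least 50 minutes is 14:10-15:50; a 50-minute meeting can start as late as 15:00 and still end by 15:50.

15:00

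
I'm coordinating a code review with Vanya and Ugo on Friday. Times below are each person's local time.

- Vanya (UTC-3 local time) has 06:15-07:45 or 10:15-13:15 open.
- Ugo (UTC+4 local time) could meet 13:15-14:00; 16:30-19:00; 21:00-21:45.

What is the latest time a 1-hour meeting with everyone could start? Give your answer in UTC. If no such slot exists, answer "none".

Vanya in UTC: 09:15-10:45, 13:15-16:15 (add 3h to convert from UTC-3).
Ugo in UTC: 09:15-10:00, 12:30-15:00, 17:00-17:45 (subtract 4h to convert from UTC+4).
Vanya ∩ Ugo: 09:15-10:00, 13:15-15:00.
The last common window of at least 60 minutes is 13:15-15:00; a 60-minute meeting can start as late as 14:00 and still end by 15:00.

14:00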